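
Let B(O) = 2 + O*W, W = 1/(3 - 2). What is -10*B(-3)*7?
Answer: 70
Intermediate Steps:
W = 1 (W = 1/1 = 1)
B(O) = 2 + O (B(O) = 2 + O*1 = 2 + O)
-10*B(-3)*7 = -10*(2 - 3)*7 = -10*(-1)*7 = 10*7 = 70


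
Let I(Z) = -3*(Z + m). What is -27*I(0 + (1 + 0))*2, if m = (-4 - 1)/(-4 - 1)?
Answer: 324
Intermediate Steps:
m = 1 (m = -5/(-5) = -5*(-1/5) = 1)
I(Z) = -3 - 3*Z (I(Z) = -3*(Z + 1) = -3*(1 + Z) = -3 - 3*Z)
-27*I(0 + (1 + 0))*2 = -27*(-3 - 3*(0 + (1 + 0)))*2 = -27*(-3 - 3*(0 + 1))*2 = -27*(-3 - 3*1)*2 = -27*(-3 - 3)*2 = -27*(-6)*2 = 162*2 = 324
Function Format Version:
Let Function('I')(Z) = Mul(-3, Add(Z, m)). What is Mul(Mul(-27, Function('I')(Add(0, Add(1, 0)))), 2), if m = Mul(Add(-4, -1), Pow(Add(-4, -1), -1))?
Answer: 324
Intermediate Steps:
m = 1 (m = Mul(-5, Pow(-5, -1)) = Mul(-5, Rational(-1, 5)) = 1)
Function('I')(Z) = Add(-3, Mul(-3, Z)) (Function('I')(Z) = Mul(-3, Add(Z, 1)) = Mul(-3, Add(1, Z)) = Add(-3, Mul(-3, Z)))
Mul(Mul(-27, Function('I')(Add(0, Add(1, 0)))), 2) = Mul(Mul(-27, Add(-3, Mul(-3, Add(0, Add(1, 0))))), 2) = Mul(Mul(-27, Add(-3, Mul(-3, Add(0, 1)))), 2) = Mul(Mul(-27, Add(-3, Mul(-3, 1))), 2) = Mul(Mul(-27, Add(-3, -3)), 2) = Mul(Mul(-27, -6), 2) = Mul(162, 2) = 324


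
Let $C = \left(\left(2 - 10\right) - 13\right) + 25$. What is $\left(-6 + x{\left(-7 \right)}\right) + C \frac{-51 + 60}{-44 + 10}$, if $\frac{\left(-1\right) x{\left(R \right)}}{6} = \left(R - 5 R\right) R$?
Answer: $\frac{19872}{17} \approx 1168.9$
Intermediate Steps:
$x{\left(R \right)} = 24 R^{2}$ ($x{\left(R \right)} = - 6 \left(R - 5 R\right) R = - 6 - 4 R R = - 6 \left(- 4 R^{2}\right) = 24 R^{2}$)
$C = 4$ ($C = \left(-8 - 13\right) + 25 = -21 + 25 = 4$)
$\left(-6 + x{\left(-7 \right)}\right) + C \frac{-51 + 60}{-44 + 10} = \left(-6 + 24 \left(-7\right)^{2}\right) + 4 \frac{-51 + 60}{-44 + 10} = \left(-6 + 24 \cdot 49\right) + 4 \frac{9}{-34} = \left(-6 + 1176\right) + 4 \cdot 9 \left(- \frac{1}{34}\right) = 1170 + 4 \left(- \frac{9}{34}\right) = 1170 - \frac{18}{17} = \frac{19872}{17}$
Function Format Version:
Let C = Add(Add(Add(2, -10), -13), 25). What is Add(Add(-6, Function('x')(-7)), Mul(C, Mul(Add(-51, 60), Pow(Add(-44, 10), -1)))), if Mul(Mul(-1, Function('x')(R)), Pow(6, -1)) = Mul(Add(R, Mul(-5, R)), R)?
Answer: Rational(19872, 17) ≈ 1168.9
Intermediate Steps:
Function('x')(R) = Mul(24, Pow(R, 2)) (Function('x')(R) = Mul(-6, Mul(Add(R, Mul(-5, R)), R)) = Mul(-6, Mul(Mul(-4, R), R)) = Mul(-6, Mul(-4, Pow(R, 2))) = Mul(24, Pow(R, 2)))
C = 4 (C = Add(Add(-8, -13), 25) = Add(-21, 25) = 4)
Add(Add(-6, Function('x')(-7)), Mul(C, Mul(Add(-51, 60), Pow(Add(-44, 10), -1)))) = Add(Add(-6, Mul(24, Pow(-7, 2))), Mul(4, Mul(Add(-51, 60), Pow(Add(-44, 10), -1)))) = Add(Add(-6, Mul(24, 49)), Mul(4, Mul(9, Pow(-34, -1)))) = Add(Add(-6, 1176), Mul(4, Mul(9, Rational(-1, 34)))) = Add(1170, Mul(4, Rational(-9, 34))) = Add(1170, Rational(-18, 17)) = Rational(19872, 17)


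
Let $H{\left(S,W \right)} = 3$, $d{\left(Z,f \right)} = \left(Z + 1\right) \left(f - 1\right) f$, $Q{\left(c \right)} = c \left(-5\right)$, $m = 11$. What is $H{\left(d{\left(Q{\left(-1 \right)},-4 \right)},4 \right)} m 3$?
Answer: $99$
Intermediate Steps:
$Q{\left(c \right)} = - 5 c$
$d{\left(Z,f \right)} = f \left(1 + Z\right) \left(-1 + f\right)$ ($d{\left(Z,f \right)} = \left(1 + Z\right) \left(-1 + f\right) f = f \left(1 + Z\right) \left(-1 + f\right)$)
$H{\left(d{\left(Q{\left(-1 \right)},-4 \right)},4 \right)} m 3 = 3 \cdot 11 \cdot 3 = 33 \cdot 3 = 99$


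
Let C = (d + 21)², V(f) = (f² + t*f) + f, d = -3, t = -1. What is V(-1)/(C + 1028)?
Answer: 1/1352 ≈ 0.00073965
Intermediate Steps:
V(f) = f² (V(f) = (f² - f) + f = f²)
C = 324 (C = (-3 + 21)² = 18² = 324)
V(-1)/(C + 1028) = (-1)²/(324 + 1028) = 1/1352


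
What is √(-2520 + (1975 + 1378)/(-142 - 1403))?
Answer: I*√6020483385/1545 ≈ 50.221*I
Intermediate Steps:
√(-2520 + (1975 + 1378)/(-142 - 1403)) = √(-2520 + 3353/(-1545)) = √(-2520 + 3353*(-1/1545)) = √(-2520 - 3353/1545) = √(-3896753/1545) = I*√6020483385/1545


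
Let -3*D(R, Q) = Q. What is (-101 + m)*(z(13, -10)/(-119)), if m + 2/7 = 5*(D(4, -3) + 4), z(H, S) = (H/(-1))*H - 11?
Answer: -96120/833 ≈ -115.39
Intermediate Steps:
D(R, Q) = -Q/3
z(H, S) = -11 - H**2 (z(H, S) = (H*(-1))*H - 11 = (-H)*H - 11 = -H**2 - 11 = -11 - H**2)
m = 173/7 (m = -2/7 + 5*(-1/3*(-3) + 4) = -2/7 + 5*(1 + 4) = -2/7 + 5*5 = -2/7 + 25 = 173/7 ≈ 24.714)
(-101 + m)*(z(13, -10)/(-119)) = (-101 + 173/7)*((-11 - 1*13**2)/(-119)) = -534*(-11 - 1*169)*(-1)/(7*119) = -534*(-11 - 169)*(-1)/(7*119) = -(-96120)*(-1)/(7*119) = -534/7*180/119 = -96120/833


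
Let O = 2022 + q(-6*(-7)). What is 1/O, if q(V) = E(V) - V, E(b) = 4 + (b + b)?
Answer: 1/2068 ≈ 0.00048356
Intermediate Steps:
E(b) = 4 + 2*b
q(V) = 4 + V (q(V) = (4 + 2*V) - V = 4 + V)
O = 2068 (O = 2022 + (4 - 6*(-7)) = 2022 + (4 + 42) = 2022 + 46 = 2068)
1/O = 1/2068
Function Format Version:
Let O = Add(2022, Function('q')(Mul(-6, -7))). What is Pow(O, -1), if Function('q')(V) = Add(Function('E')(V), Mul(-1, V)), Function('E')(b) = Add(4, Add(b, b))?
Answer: Rational(1, 2068) ≈ 0.00048356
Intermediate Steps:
Function('E')(b) = Add(4, Mul(2, b))
Function('q')(V) = Add(4, V) (Function('q')(V) = Add(Add(4, Mul(2, V)), Mul(-1, V)) = Add(4, V))
O = 2068 (O = Add(2022, Add(4, Mul(-6, -7))) = Add(2022, Add(4, 42)) = Add(2022, 46) = 2068)
Pow(O, -1) = Pow(2068, -1) = Rational(1, 2068)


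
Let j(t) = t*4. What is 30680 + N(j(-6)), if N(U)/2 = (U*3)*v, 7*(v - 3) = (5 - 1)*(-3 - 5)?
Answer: 216344/7 ≈ 30906.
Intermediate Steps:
j(t) = 4*t
v = -11/7 (v = 3 + ((5 - 1)*(-3 - 5))/7 = 3 + (4*(-8))/7 = 3 + (⅐)*(-32) = 3 - 32/7 = -11/7 ≈ -1.5714)
N(U) = -66*U/7 (N(U) = 2*((U*3)*(-11/7)) = 2*((3*U)*(-11/7)) = 2*(-33*U/7) = -66*U/7)
30680 + N(j(-6)) = 30680 - 264*(-6)/7 = 30680 - 66/7*(-24) = 30680 + 1584/7 = 216344/7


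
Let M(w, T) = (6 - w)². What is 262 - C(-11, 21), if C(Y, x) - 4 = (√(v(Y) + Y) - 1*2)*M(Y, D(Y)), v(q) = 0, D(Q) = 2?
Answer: 836 - 289*I*√11 ≈ 836.0 - 958.5*I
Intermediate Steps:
C(Y, x) = 4 + (-6 + Y)²*(-2 + √Y) (C(Y, x) = 4 + (√(0 + Y) - 1*2)*(-6 + Y)² = 4 + (√Y - 2)*(-6 + Y)² = 4 + (-2 + √Y)*(-6 + Y)² = 4 + (-6 + Y)²*(-2 + √Y))
262 - C(-11, 21) = 262 - (4 - 2*(-6 - 11)² + √(-11)*(-6 - 11)²) = 262 - (4 - 2*(-17)² + (I*√11)*(-17)²) = 262 - (4 - 2*289 + (I*√11)*289) = 262 - (4 - 578 + 289*I*√11) = 262 - (-574 + 289*I*√11) = 262 + (574 - 289*I*√11) = 836 - 289*I*√11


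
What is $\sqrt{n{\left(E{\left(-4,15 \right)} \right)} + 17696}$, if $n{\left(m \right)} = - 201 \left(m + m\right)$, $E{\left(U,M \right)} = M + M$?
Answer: $2 \sqrt{1409} \approx 75.073$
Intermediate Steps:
$E{\left(U,M \right)} = 2 M$
$n{\left(m \right)} = - 402 m$ ($n{\left(m \right)} = - 201 \cdot 2 m = - 402 m$)
$\sqrt{n{\left(E{\left(-4,15 \right)} \right)} + 17696} = \sqrt{- 402 \cdot 2 \cdot 15 + 17696} = \sqrt{\left(-402\right) 30 + 17696} = \sqrt{-12060 + 17696} = \sqrt{5636} = 2 \sqrt{1409}$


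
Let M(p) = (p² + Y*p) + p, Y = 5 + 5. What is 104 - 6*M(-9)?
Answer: 212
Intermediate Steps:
Y = 10
M(p) = p² + 11*p (M(p) = (p² + 10*p) + p = p² + 11*p)
104 - 6*M(-9) = 104 - (-54)*(11 - 9) = 104 - (-54)*2 = 104 - 6*(-18) = 104 + 108 = 212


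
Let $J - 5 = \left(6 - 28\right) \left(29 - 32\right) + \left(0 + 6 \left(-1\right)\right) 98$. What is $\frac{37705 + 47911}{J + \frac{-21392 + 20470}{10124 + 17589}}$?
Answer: $- \frac{2372676208}{14328543} \approx -165.59$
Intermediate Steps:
$J = -517$ ($J = 5 + \left(\left(6 - 28\right) \left(29 - 32\right) + \left(0 + 6 \left(-1\right)\right) 98\right) = 5 + \left(\left(-22\right) \left(-3\right) + \left(0 - 6\right) 98\right) = 5 + \left(66 - 588\right) = 5 - 522 = -517$)
$\frac{37705 + 47911}{J + \frac{-21392 + 20470}{10124 + 17589}} = \frac{37705 + 47911}{-517 + \frac{-21392 + 20470}{10124 + 17589}} = \frac{85616}{-517 - \frac{922}{27713}} = \frac{85616}{- \frac{14328543}{27713}} = 85616 \left(- \frac{27713}{14328543}\right) = - \frac{2372676208}{14328543}$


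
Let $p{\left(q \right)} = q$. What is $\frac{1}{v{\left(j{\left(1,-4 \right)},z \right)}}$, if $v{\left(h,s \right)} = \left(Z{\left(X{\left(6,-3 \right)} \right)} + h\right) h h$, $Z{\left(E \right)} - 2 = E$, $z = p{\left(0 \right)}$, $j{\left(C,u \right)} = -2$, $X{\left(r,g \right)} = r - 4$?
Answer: $\frac{1}{8} \approx 0.125$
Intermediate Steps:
$X{\left(r,g \right)} = -4 + r$
$z = 0$
$Z{\left(E \right)} = 2 + E$
$v{\left(h,s \right)} = h^{2} \left(4 + h\right)$ ($v{\left(h,s \right)} = \left(\left(2 + \left(-4 + 6\right)\right) + h\right) h h = \left(\left(2 + 2\right) + h\right) h h = \left(4 + h\right) h h = h \left(4 + h\right) h = h^{2} \left(4 + h\right)$)
$\frac{1}{v{\left(j{\left(1,-4 \right)},z \right)}} = \frac{1}{\left(-2\right)^{2} \left(4 - 2\right)} = \frac{1}{4 \cdot 2} = \frac{1}{8}$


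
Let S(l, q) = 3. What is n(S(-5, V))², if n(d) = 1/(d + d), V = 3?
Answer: 1/36 ≈ 0.027778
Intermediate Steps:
n(d) = 1/(2*d)
n(S(-5, V))² = ((½)/3)² = ((½)*(⅓))² = (⅙)² = 1/36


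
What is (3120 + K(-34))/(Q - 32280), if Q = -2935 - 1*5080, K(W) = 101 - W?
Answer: -651/8059 ≈ -0.080779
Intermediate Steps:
Q = -8015 (Q = -2935 - 5080 = -8015)
(3120 + K(-34))/(Q - 32280) = (3120 + (101 - 1*(-34)))/(-8015 - 32280) = (3120 + (101 + 34))/(-40295) = (3120 + 135)*(-1/40295) = 3255*(-1/40295) = -651/8059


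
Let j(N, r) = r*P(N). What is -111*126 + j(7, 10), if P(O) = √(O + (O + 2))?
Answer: -13946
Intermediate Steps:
P(O) = √(2 + 2*O) (P(O) = √(O + (2 + O)) = √(2 + 2*O))
j(N, r) = r*√(2 + 2*N)
-111*126 + j(7, 10) = -111*126 + 10*√(2 + 2*7) = -13986 + 10*√(2 + 14) = -13986 + 10*√16 = -13986 + 10*4 = -13986 + 40 = -13946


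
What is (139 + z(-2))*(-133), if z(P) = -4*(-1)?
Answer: -19019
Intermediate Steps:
z(P) = 4
(139 + z(-2))*(-133) = (139 + 4)*(-133) = 143*(-133) = -19019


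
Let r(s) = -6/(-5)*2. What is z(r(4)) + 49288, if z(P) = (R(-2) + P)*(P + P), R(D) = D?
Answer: 1232248/25 ≈ 49290.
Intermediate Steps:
r(s) = 12/5 (r(s) = -6*(-⅕)*2 = (6/5)*2 = 12/5)
z(P) = 2*P*(-2 + P) (z(P) = (-2 + P)*(P + P) = (-2 + P)*(2*P) = 2*P*(-2 + P))
z(r(4)) + 49288 = 2*(12/5)*(-2 + 12/5) + 49288 = 2*(12/5)*(⅖) + 49288 = 48/25 + 49288 = 1232248/25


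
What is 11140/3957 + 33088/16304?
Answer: 19534736/4032183 ≈ 4.8447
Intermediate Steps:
11140/3957 + 33088/16304 = 11140*(1/3957) + 33088*(1/16304) = 11140/3957 + 2068/1019 = 19534736/4032183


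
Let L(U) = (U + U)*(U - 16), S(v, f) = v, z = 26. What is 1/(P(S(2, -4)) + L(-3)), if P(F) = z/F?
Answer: 1/127 ≈ 0.0078740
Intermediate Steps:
P(F) = 26/F
L(U) = 2*U*(-16 + U) (L(U) = (2*U)*(-16 + U) = 2*U*(-16 + U))
1/(P(S(2, -4)) + L(-3)) = 1/(26/2 + 2*(-3)*(-16 - 3)) = 1/(26*(½) + 2*(-3)*(-19)) = 1/(13 + 114) = 1/127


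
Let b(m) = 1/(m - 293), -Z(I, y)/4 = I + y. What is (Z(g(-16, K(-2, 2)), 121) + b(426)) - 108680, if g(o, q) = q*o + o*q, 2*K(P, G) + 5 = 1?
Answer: -14552859/133 ≈ -1.0942e+5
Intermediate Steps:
K(P, G) = -2 (K(P, G) = -5/2 + (1/2)*1 = -5/2 + 1/2 = -2)
g(o, q) = 2*o*q (g(o, q) = o*q + o*q = 2*o*q)
Z(I, y) = -4*I - 4*y (Z(I, y) = -4*(I + y) = -4*I - 4*y)
b(m) = 1/(-293 + m)
(Z(g(-16, K(-2, 2)), 121) + b(426)) - 108680 = ((-8*(-16)*(-2) - 4*121) + 1/(-293 + 426)) - 108680 = ((-4*64 - 484) + 1/133) - 108680 = ((-256 - 484) + 1/133) - 108680 = (-740 + 1/133) - 108680 = -98419/133 - 108680 = -14552859/133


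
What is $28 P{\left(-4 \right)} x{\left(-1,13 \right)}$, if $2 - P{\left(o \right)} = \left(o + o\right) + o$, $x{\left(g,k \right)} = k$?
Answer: $5096$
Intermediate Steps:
$P{\left(o \right)} = 2 - 3 o$ ($P{\left(o \right)} = 2 - \left(\left(o + o\right) + o\right) = 2 - \left(2 o + o\right) = 2 - 3 o$)
$28 P{\left(-4 \right)} x{\left(-1,13 \right)} = 28 \left(2 - -12\right) 13 = 28 \left(2 + 12\right) 13 = 28 \cdot 14 \cdot 13 = 28 \cdot 182 = 5096$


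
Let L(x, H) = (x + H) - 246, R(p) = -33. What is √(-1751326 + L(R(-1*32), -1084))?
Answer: I*√1752689 ≈ 1323.9*I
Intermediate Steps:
L(x, H) = -246 + H + x (L(x, H) = (H + x) - 246 = -246 + H + x)
√(-1751326 + L(R(-1*32), -1084)) = √(-1751326 + (-246 - 1084 - 33)) = √(-1751326 - 1363) = √(-1752689) = I*√1752689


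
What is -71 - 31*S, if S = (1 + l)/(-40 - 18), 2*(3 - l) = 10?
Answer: -4149/58 ≈ -71.534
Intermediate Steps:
l = -2 (l = 3 - ½*10 = 3 - 5 = -2)
S = 1/58 (S = (1 - 2)/(-40 - 18) = -1/(-58) = -1*(-1/58) = 1/58 ≈ 0.017241)
-71 - 31*S = -71 - 31*1/58 = -71 - 31/58 = -4149/58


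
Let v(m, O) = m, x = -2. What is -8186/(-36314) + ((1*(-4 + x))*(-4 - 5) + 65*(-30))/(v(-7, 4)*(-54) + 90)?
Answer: -2709179/708123 ≈ -3.8259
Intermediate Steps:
-8186/(-36314) + ((1*(-4 + x))*(-4 - 5) + 65*(-30))/(v(-7, 4)*(-54) + 90) = -8186/(-36314) + ((1*(-4 - 2))*(-4 - 5) + 65*(-30))/(-7*(-54) + 90) = -8186*(-1/36314) + ((1*(-6))*(-9) - 1950)/(378 + 90) = 4093/18157 + (-6*(-9) - 1950)/468 = 4093/18157 + (54 - 1950)*(1/468) = 4093/18157 - 1896*1/468 = 4093/18157 - 158/39 = -2709179/708123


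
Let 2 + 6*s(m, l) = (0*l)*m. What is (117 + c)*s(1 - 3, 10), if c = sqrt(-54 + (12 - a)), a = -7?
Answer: -39 - I*sqrt(35)/3 ≈ -39.0 - 1.972*I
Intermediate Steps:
s(m, l) = -1/3 (s(m, l) = -1/3 + ((0*l)*m)/6 = -1/3 + (0*m)/6 = -1/3 + (1/6)*0 = -1/3 + 0 = -1/3)
c = I*sqrt(35) (c = sqrt(-54 + (12 - 1*(-7))) = sqrt(-54 + (12 + 7)) = sqrt(-54 + 19) = sqrt(-35) = I*sqrt(35) ≈ 5.9161*I)
(117 + c)*s(1 - 3, 10) = (117 + I*sqrt(35))*(-1/3) = -39 - I*sqrt(35)/3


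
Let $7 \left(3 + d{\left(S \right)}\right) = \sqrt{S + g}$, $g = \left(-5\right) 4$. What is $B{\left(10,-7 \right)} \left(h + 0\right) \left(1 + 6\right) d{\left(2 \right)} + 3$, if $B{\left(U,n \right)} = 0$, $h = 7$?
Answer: $3$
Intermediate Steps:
$g = -20$
$d{\left(S \right)} = -3 + \frac{\sqrt{-20 + S}}{7}$ ($d{\left(S \right)} = -3 + \frac{\sqrt{S - 20}}{7} = -3 + \frac{\sqrt{-20 + S}}{7}$)
$B{\left(10,-7 \right)} \left(h + 0\right) \left(1 + 6\right) d{\left(2 \right)} + 3 = 0 \left(7 + 0\right) \left(1 + 6\right) \left(-3 + \frac{\sqrt{-20 + 2}}{7}\right) + 3 = 0 \cdot 7 \cdot 7 \left(-3 + \frac{\sqrt{-18}}{7}\right) + 3 = 0 \cdot 7 \cdot 7 \left(-3 + \frac{3 i \sqrt{2}}{7}\right) + 3 = 0 \cdot 7 \left(-21 + 3 i \sqrt{2}\right) + 3 = 0 \left(-147 + 21 i \sqrt{2}\right) + 3 = 0 + 3 = 3$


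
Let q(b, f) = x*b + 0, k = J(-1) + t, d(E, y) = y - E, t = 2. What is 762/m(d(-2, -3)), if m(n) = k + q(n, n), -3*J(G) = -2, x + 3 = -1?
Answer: 1143/10 ≈ 114.30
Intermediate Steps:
x = -4 (x = -3 - 1 = -4)
J(G) = ⅔ (J(G) = -⅓*(-2) = ⅔)
k = 8/3 (k = ⅔ + 2 = 8/3 ≈ 2.6667)
q(b, f) = -4*b (q(b, f) = -4*b + 0 = -4*b)
m(n) = 8/3 - 4*n
762/m(d(-2, -3)) = 762/(8/3 - 4*(-3 - 1*(-2))) = 762/(8/3 - 4*(-3 + 2)) = 762/(8/3 - 4*(-1)) = 762/(8/3 + 4) = 762/(20/3) = 762*(3/20) = 1143/10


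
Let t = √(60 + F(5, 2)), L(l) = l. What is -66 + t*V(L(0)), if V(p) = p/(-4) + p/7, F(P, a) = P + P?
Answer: -66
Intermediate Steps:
F(P, a) = 2*P
V(p) = -3*p/28 (V(p) = p*(-¼) + p*(⅐) = -p/4 + p/7 = -3*p/28)
t = √70 (t = √(60 + 2*5) = √(60 + 10) = √70 ≈ 8.3666)
-66 + t*V(L(0)) = -66 + √70*(-3/28*0) = -66 + √70*0 = -66 + 0 = -66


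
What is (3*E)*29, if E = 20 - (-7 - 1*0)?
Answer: 2349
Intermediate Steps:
E = 27 (E = 20 - (-7 + 0) = 20 - 1*(-7) = 20 + 7 = 27)
(3*E)*29 = (3*27)*29 = 81*29 = 2349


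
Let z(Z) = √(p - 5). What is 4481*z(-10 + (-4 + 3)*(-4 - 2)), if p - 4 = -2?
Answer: 4481*I*√3 ≈ 7761.3*I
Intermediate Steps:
p = 2 (p = 4 - 2 = 2)
z(Z) = I*√3 (z(Z) = √(2 - 5) = √(-3) = I*√3)
4481*z(-10 + (-4 + 3)*(-4 - 2)) = 4481*(I*√3) = 4481*I*√3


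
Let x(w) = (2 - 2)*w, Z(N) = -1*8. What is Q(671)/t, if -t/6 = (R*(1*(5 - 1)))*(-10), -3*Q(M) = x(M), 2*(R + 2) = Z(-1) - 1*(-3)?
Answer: 0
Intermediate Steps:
Z(N) = -8
x(w) = 0 (x(w) = 0*w = 0)
R = -9/2 (R = -2 + (-8 - 1*(-3))/2 = -2 + (-8 + 3)/2 = -2 + (½)*(-5) = -2 - 5/2 = -9/2 ≈ -4.5000)
Q(M) = 0 (Q(M) = -⅓*0 = 0)
t = -1080 (t = -6*(-9*(5 - 1)/2)*(-10) = -6*(-9*4/2)*(-10) = -6*(-9/2*4)*(-10) = -(-108)*(-10) = -6*180 = -1080)
Q(671)/t = 0/(-1080) = 0*(-1/1080) = 0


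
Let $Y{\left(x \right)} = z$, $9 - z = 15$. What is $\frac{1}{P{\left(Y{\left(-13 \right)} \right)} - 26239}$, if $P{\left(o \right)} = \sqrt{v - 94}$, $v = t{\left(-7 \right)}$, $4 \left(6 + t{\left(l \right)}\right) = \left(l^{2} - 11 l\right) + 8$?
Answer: $- \frac{2762}{72472125} - \frac{i \sqrt{266}}{1376970375} \approx -3.8111 \cdot 10^{-5} - 1.1844 \cdot 10^{-8} i$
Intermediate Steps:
$t{\left(l \right)} = -4 - \frac{11 l}{4} + \frac{l^{2}}{4}$ ($t{\left(l \right)} = -6 + \frac{\left(l^{2} - 11 l\right) + 8}{4} = -6 + \frac{8 + l^{2} - 11 l}{4} = -6 + \left(2 - \frac{11 l}{4} + \frac{l^{2}}{4}\right) = -4 - \frac{11 l}{4} + \frac{l^{2}}{4}$)
$z = -6$ ($z = 9 - 15 = -6$)
$Y{\left(x \right)} = -6$
$v = \frac{55}{2}$ ($v = -4 - - \frac{77}{4} + \frac{\left(-7\right)^{2}}{4} = -4 + \frac{77}{4} + \frac{1}{4} \cdot 49 = -4 + \frac{77}{4} + \frac{49}{4} = \frac{55}{2} \approx 27.5$)
$P{\left(o \right)} = \frac{i \sqrt{266}}{2}$ ($P{\left(o \right)} = \sqrt{\frac{55}{2} - 94} = \sqrt{- \frac{133}{2}} = \frac{i \sqrt{266}}{2}$)
$\frac{1}{P{\left(Y{\left(-13 \right)} \right)} - 26239} = \frac{1}{\frac{i \sqrt{266}}{2} - 26239} = \frac{1}{-26239 + \frac{i \sqrt{266}}{2}}$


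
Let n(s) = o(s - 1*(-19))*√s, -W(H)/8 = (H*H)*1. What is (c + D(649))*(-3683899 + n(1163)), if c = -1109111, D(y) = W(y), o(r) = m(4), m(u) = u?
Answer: 16499148445381 - 17914876*√1163 ≈ 1.6499e+13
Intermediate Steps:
W(H) = -8*H² (W(H) = -8*H*H = -8*H²)
o(r) = 4
D(y) = -8*y²
n(s) = 4*√s
(c + D(649))*(-3683899 + n(1163)) = (-1109111 - 8*649²)*(-3683899 + 4*√1163) = (-1109111 - 8*421201)*(-3683899 + 4*√1163) = (-1109111 - 3369608)*(-3683899 + 4*√1163) = -4478719*(-3683899 + 4*√1163) = 16499148445381 - 17914876*√1163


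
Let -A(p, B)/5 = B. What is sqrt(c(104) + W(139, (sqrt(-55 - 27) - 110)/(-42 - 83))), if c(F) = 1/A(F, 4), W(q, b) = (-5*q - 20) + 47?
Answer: I*sqrt(66805)/10 ≈ 25.847*I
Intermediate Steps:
A(p, B) = -5*B
W(q, b) = 27 - 5*q (W(q, b) = (-20 - 5*q) + 47 = 27 - 5*q)
c(F) = -1/20 (c(F) = 1/(-5*4) = 1/(-20) = -1/20)
sqrt(c(104) + W(139, (sqrt(-55 - 27) - 110)/(-42 - 83))) = sqrt(-1/20 + (27 - 5*139)) = sqrt(-1/20 + (27 - 695)) = sqrt(-1/20 - 668) = sqrt(-13361/20) = I*sqrt(66805)/10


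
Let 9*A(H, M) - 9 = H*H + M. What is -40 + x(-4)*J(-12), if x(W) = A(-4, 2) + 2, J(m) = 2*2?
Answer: -20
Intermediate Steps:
A(H, M) = 1 + M/9 + H²/9 (A(H, M) = 1 + (H*H + M)/9 = 1 + (H² + M)/9 = 1 + (M + H²)/9 = 1 + (M/9 + H²/9) = 1 + M/9 + H²/9)
J(m) = 4
x(W) = 5 (x(W) = (1 + (⅑)*2 + (⅑)*(-4)²) + 2 = (1 + 2/9 + (⅑)*16) + 2 = (1 + 2/9 + 16/9) + 2 = 3 + 2 = 5)
-40 + x(-4)*J(-12) = -40 + 5*4 = -40 + 20 = -20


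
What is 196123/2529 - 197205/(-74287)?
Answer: 15068120746/187871823 ≈ 80.204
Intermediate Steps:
196123/2529 - 197205/(-74287) = 196123*(1/2529) - 197205*(-1/74287) = 196123/2529 + 197205/74287 = 15068120746/187871823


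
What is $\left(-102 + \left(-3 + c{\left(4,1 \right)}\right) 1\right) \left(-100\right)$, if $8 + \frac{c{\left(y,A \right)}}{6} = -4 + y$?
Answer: $15300$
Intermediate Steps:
$c{\left(y,A \right)} = -72 + 6 y$ ($c{\left(y,A \right)} = -48 + 6 \left(-4 + y\right) = -48 + \left(-24 + 6 y\right) = -72 + 6 y$)
$\left(-102 + \left(-3 + c{\left(4,1 \right)}\right) 1\right) \left(-100\right) = \left(-102 + \left(-3 + \left(-72 + 6 \cdot 4\right)\right) 1\right) \left(-100\right) = \left(-102 + \left(-3 + \left(-72 + 24\right)\right) 1\right) \left(-100\right) = \left(-102 + \left(-3 - 48\right) 1\right) \left(-100\right) = \left(-102 - 51\right) \left(-100\right) = \left(-153\right) \left(-100\right) = 15300$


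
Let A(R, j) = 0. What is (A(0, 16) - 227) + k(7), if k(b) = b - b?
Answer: -227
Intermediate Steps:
k(b) = 0
(A(0, 16) - 227) + k(7) = (0 - 227) + 0 = -227 + 0 = -227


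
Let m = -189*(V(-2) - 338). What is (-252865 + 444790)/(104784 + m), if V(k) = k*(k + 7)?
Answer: 63975/56852 ≈ 1.1253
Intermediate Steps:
V(k) = k*(7 + k)
m = 65772 (m = -189*(-2*(7 - 2) - 338) = -189*(-2*5 - 338) = -189*(-10 - 338) = -189*(-348) = 65772)
(-252865 + 444790)/(104784 + m) = (-252865 + 444790)/(104784 + 65772) = 191925/170556 = 191925*(1/170556) = 63975/56852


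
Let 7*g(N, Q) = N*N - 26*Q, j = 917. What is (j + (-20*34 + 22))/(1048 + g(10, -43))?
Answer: 259/1222 ≈ 0.21195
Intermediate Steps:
g(N, Q) = -26*Q/7 + N²/7 (g(N, Q) = (N*N - 26*Q)/7 = (N² - 26*Q)/7 = -26*Q/7 + N²/7)
(j + (-20*34 + 22))/(1048 + g(10, -43)) = (917 + (-20*34 + 22))/(1048 + (-26/7*(-43) + (⅐)*10²)) = (917 + (-680 + 22))/(1048 + (1118/7 + (⅐)*100)) = (917 - 658)/(1048 + (1118/7 + 100/7)) = 259/(1048 + 174) = 259/1222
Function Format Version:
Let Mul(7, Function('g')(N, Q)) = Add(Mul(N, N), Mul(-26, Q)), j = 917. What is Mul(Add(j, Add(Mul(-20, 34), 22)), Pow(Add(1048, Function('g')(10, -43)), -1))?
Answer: Rational(259, 1222) ≈ 0.21195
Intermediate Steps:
Function('g')(N, Q) = Add(Mul(Rational(-26, 7), Q), Mul(Rational(1, 7), Pow(N, 2))) (Function('g')(N, Q) = Mul(Rational(1, 7), Add(Mul(N, N), Mul(-26, Q))) = Mul(Rational(1, 7), Add(Pow(N, 2), Mul(-26, Q))) = Add(Mul(Rational(-26, 7), Q), Mul(Rational(1, 7), Pow(N, 2))))
Mul(Add(j, Add(Mul(-20, 34), 22)), Pow(Add(1048, Function('g')(10, -43)), -1)) = Mul(Add(917, Add(Mul(-20, 34), 22)), Pow(Add(1048, Add(Mul(Rational(-26, 7), -43), Mul(Rational(1, 7), Pow(10, 2)))), -1)) = Mul(Add(917, Add(-680, 22)), Pow(Add(1048, Add(Rational(1118, 7), Mul(Rational(1, 7), 100))), -1)) = Mul(Add(917, -658), Pow(Add(1048, Add(Rational(1118, 7), Rational(100, 7))), -1)) = Mul(259, Pow(Add(1048, 174), -1)) = Mul(259, Pow(1222, -1)) = Mul(259, Rational(1, 1222)) = Rational(259, 1222)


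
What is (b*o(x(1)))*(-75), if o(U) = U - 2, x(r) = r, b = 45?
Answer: 3375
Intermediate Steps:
o(U) = -2 + U
(b*o(x(1)))*(-75) = (45*(-2 + 1))*(-75) = (45*(-1))*(-75) = -45*(-75) = 3375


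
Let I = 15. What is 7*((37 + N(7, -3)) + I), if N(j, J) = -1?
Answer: 357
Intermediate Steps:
7*((37 + N(7, -3)) + I) = 7*((37 - 1) + 15) = 7*(36 + 15) = 7*51 = 357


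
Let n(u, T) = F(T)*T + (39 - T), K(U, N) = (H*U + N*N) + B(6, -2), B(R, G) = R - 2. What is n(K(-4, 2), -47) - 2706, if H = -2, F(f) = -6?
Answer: -2338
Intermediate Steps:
B(R, G) = -2 + R
K(U, N) = 4 + N² - 2*U (K(U, N) = (-2*U + N*N) + (-2 + 6) = (-2*U + N²) + 4 = (N² - 2*U) + 4 = 4 + N² - 2*U)
n(u, T) = 39 - 7*T (n(u, T) = -6*T + (39 - T) = 39 - 7*T)
n(K(-4, 2), -47) - 2706 = (39 - 7*(-47)) - 2706 = (39 + 329) - 2706 = 368 - 2706 = -2338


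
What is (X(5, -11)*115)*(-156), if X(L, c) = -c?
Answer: -197340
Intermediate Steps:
(X(5, -11)*115)*(-156) = (-1*(-11)*115)*(-156) = (11*115)*(-156) = 1265*(-156) = -197340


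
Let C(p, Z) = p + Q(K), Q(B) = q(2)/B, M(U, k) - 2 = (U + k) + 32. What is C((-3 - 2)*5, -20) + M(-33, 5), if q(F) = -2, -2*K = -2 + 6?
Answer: -18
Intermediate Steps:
K = -2 (K = -(-2 + 6)/2 = -1/2*4 = -2)
M(U, k) = 34 + U + k (M(U, k) = 2 + ((U + k) + 32) = 2 + (32 + U + k) = 34 + U + k)
Q(B) = -2/B
C(p, Z) = 1 + p (C(p, Z) = p - 2/(-2) = p - 2*(-1/2) = p + 1 = 1 + p)
C((-3 - 2)*5, -20) + M(-33, 5) = (1 + (-3 - 2)*5) + (34 - 33 + 5) = (1 - 5*5) + 6 = (1 - 25) + 6 = -24 + 6 = -18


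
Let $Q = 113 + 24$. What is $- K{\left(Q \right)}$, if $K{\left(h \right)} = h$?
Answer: $-137$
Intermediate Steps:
$Q = 137$
$- K{\left(Q \right)} = \left(-1\right) 137 = -137$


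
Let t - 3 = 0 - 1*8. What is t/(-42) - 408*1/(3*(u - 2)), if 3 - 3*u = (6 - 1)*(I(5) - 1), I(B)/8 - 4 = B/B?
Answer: 1007/462 ≈ 2.1797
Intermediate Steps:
I(B) = 40 (I(B) = 32 + 8*(B/B) = 32 + 8*1 = 32 + 8 = 40)
u = -64 (u = 1 - (6 - 1)*(40 - 1)/3 = 1 - 5*39/3 = 1 - ⅓*195 = 1 - 65 = -64)
t = -5 (t = 3 + (0 - 1*8) = 3 + (0 - 8) = 3 - 8 = -5)
t/(-42) - 408*1/(3*(u - 2)) = -5/(-42) - 408*1/(3*(-64 - 2)) = -5*(-1/42) - 408/(3*(-66)) = 5/42 - 408/(-198) = 5/42 - 408*(-1/198) = 5/42 + 68/33 = 1007/462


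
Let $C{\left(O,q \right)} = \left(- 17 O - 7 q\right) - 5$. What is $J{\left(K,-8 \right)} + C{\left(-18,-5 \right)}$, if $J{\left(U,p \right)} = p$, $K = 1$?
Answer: $328$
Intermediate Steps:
$C{\left(O,q \right)} = -5 - 17 O - 7 q$
$J{\left(K,-8 \right)} + C{\left(-18,-5 \right)} = -8 - -336 = -8 + \left(-5 + 306 + 35\right) = -8 + 336 = 328$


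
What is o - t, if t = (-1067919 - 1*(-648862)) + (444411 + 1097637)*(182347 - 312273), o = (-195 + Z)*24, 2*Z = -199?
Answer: 200352540437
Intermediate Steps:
Z = -199/2 (Z = (1/2)*(-199) = -199/2 ≈ -99.500)
o = -7068 (o = (-195 - 199/2)*24 = -589/2*24 = -7068)
t = -200352547505 (t = (-1067919 + 648862) + 1542048*(-129926) = -419057 - 200352128448 = -200352547505)
o - t = -7068 - 1*(-200352547505) = -7068 + 200352547505 = 200352540437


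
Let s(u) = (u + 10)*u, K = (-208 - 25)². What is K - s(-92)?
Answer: 46745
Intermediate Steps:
K = 54289 (K = (-233)² = 54289)
s(u) = u*(10 + u) (s(u) = (10 + u)*u = u*(10 + u))
K - s(-92) = 54289 - (-92)*(10 - 92) = 54289 - (-92)*(-82) = 54289 - 1*7544 = 54289 - 7544 = 46745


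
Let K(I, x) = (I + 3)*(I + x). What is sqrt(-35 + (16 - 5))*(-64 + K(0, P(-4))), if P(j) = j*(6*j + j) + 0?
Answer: 544*I*sqrt(6) ≈ 1332.5*I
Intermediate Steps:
P(j) = 7*j**2 (P(j) = j*(7*j) + 0 = 7*j**2 + 0 = 7*j**2)
K(I, x) = (3 + I)*(I + x)
sqrt(-35 + (16 - 5))*(-64 + K(0, P(-4))) = sqrt(-35 + (16 - 5))*(-64 + (0**2 + 3*0 + 3*(7*(-4)**2) + 0*(7*(-4)**2))) = sqrt(-35 + 11)*(-64 + (0 + 0 + 3*(7*16) + 0*(7*16))) = sqrt(-24)*(-64 + (0 + 0 + 3*112 + 0*112)) = (2*I*sqrt(6))*(-64 + (0 + 0 + 336 + 0)) = (2*I*sqrt(6))*(-64 + 336) = (2*I*sqrt(6))*272 = 544*I*sqrt(6)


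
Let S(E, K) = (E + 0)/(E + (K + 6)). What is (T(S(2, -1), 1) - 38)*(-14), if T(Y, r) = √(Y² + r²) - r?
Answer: 546 - 2*√53 ≈ 531.44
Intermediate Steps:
S(E, K) = E/(6 + E + K) (S(E, K) = E/(E + (6 + K)) = E/(6 + E + K))
(T(S(2, -1), 1) - 38)*(-14) = ((√((2/(6 + 2 - 1))² + 1²) - 1*1) - 38)*(-14) = ((√((2/7)² + 1) - 1) - 38)*(-14) = ((√(4/49 + 1) - 1) - 38)*(-14) = ((√(53/49) - 1) - 38)*(-14) = ((√53/7 - 1) - 38)*(-14) = ((-1 + √53/7) - 38)*(-14) = (-39 + √53/7)*(-14) = 546 - 2*√53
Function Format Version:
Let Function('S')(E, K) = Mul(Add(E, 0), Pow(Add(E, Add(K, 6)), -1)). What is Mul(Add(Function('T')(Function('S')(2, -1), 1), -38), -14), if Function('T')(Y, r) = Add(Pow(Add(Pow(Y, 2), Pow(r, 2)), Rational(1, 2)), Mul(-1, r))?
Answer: Add(546, Mul(-2, Pow(53, Rational(1, 2)))) ≈ 531.44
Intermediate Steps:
Function('S')(E, K) = Mul(E, Pow(Add(6, E, K), -1)) (Function('S')(E, K) = Mul(E, Pow(Add(E, Add(6, K)), -1)) = Mul(E, Pow(Add(6, E, K), -1)))
Mul(Add(Function('T')(Function('S')(2, -1), 1), -38), -14) = Mul(Add(Add(Pow(Add(Pow(Mul(2, Pow(Add(6, 2, -1), -1)), 2), Pow(1, 2)), Rational(1, 2)), Mul(-1, 1)), -38), -14) = Mul(Add(Add(Pow(Add(Pow(Mul(2, Pow(7, -1)), 2), 1), Rational(1, 2)), -1), -38), -14) = Mul(Add(Add(Pow(Add(Pow(Mul(2, Rational(1, 7)), 2), 1), Rational(1, 2)), -1), -38), -14) = Mul(Add(Add(Pow(Add(Pow(Rational(2, 7), 2), 1), Rational(1, 2)), -1), -38), -14) = Mul(Add(Add(Pow(Add(Rational(4, 49), 1), Rational(1, 2)), -1), -38), -14) = Mul(Add(Add(Pow(Rational(53, 49), Rational(1, 2)), -1), -38), -14) = Mul(Add(Add(Mul(Rational(1, 7), Pow(53, Rational(1, 2))), -1), -38), -14) = Mul(Add(Add(-1, Mul(Rational(1, 7), Pow(53, Rational(1, 2)))), -38), -14) = Mul(Add(-39, Mul(Rational(1, 7), Pow(53, Rational(1, 2)))), -14) = Add(546, Mul(-2, Pow(53, Rational(1, 2))))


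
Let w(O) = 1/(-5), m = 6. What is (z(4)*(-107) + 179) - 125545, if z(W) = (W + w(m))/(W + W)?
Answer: -5016673/40 ≈ -1.2542e+5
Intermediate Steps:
w(O) = -1/5
z(W) = (-1/5 + W)/(2*W) (z(W) = (W - 1/5)/(W + W) = (-1/5 + W)/((2*W)) = (-1/5 + W)*(1/(2*W)) = (-1/5 + W)/(2*W))
(z(4)*(-107) + 179) - 125545 = (((1/10)*(-1 + 5*4)/4)*(-107) + 179) - 125545 = (((1/10)*(1/4)*(-1 + 20))*(-107) + 179) - 125545 = (((1/10)*(1/4)*19)*(-107) + 179) - 125545 = ((19/40)*(-107) + 179) - 125545 = (-2033/40 + 179) - 125545 = 5127/40 - 125545 = -5016673/40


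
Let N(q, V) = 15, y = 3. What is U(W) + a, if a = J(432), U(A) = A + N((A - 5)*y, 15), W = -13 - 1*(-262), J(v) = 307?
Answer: 571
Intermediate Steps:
W = 249 (W = -13 + 262 = 249)
U(A) = 15 + A (U(A) = A + 15 = 15 + A)
a = 307
U(W) + a = (15 + 249) + 307 = 264 + 307 = 571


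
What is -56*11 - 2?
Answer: -618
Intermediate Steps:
-56*11 - 2 = -616 - 2 = -618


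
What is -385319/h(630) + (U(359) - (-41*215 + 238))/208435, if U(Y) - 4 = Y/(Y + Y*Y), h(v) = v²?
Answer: -6152653261/6618228120 ≈ -0.92965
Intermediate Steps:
U(Y) = 4 + Y/(Y + Y²) (U(Y) = 4 + Y/(Y + Y*Y) = 4 + Y/(Y + Y²))
-385319/h(630) + (U(359) - (-41*215 + 238))/208435 = -385319/(630²) + ((5 + 4*359)/(1 + 359) - (-41*215 + 238))/208435 = -385319/396900 + ((5 + 1436)/360 - (-8815 + 238))*(1/208435) = -385319*1/396900 + ((1/360)*1441 - 1*(-8577))*(1/208435) = -385319/396900 + (1441/360 + 8577)*(1/208435) = -385319/396900 + (3089161/360)*(1/208435) = -385319/396900 + 3089161/75036600 = -6152653261/6618228120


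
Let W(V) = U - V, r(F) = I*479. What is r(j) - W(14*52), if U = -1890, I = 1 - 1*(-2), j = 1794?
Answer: 4055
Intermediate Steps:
I = 3 (I = 1 + 2 = 3)
r(F) = 1437 (r(F) = 3*479 = 1437)
W(V) = -1890 - V
r(j) - W(14*52) = 1437 - (-1890 - 14*52) = 1437 - (-1890 - 1*728) = 1437 - (-1890 - 728) = 1437 - 1*(-2618) = 1437 + 2618 = 4055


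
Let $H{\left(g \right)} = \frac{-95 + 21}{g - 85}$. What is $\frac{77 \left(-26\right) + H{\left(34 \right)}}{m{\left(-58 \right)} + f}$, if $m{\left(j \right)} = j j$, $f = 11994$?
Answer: $- \frac{51014}{391629} \approx -0.13026$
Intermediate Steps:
$H{\left(g \right)} = - \frac{74}{-85 + g}$
$m{\left(j \right)} = j^{2}$
$\frac{77 \left(-26\right) + H{\left(34 \right)}}{m{\left(-58 \right)} + f} = \frac{77 \left(-26\right) - \frac{74}{-85 + 34}}{\left(-58\right)^{2} + 11994} = \frac{-2002 - \frac{74}{-51}}{3364 + 11994} = \frac{-2002 - - \frac{74}{51}}{15358} = \left(-2002 + \frac{74}{51}\right) \frac{1}{15358} = \left(- \frac{102028}{51}\right) \frac{1}{15358} = - \frac{51014}{391629}$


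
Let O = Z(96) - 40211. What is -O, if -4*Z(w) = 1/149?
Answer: 23965757/596 ≈ 40211.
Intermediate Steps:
Z(w) = -1/596 (Z(w) = -¼/149 = -¼*1/149 = -1/596)
O = -23965757/596 (O = -1/596 - 40211 = -23965757/596 ≈ -40211.)
-O = -1*(-23965757/596) = 23965757/596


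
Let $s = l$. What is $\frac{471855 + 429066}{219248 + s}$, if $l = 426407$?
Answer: $\frac{900921}{645655} \approx 1.3954$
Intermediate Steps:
$s = 426407$
$\frac{471855 + 429066}{219248 + s} = \frac{471855 + 429066}{219248 + 426407} = \frac{900921}{645655}$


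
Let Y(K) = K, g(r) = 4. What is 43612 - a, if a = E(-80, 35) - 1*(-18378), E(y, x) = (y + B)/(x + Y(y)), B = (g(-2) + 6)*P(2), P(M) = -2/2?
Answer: 25232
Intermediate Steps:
P(M) = -1 (P(M) = -2*½ = -1)
B = -10 (B = (4 + 6)*(-1) = 10*(-1) = -10)
E(y, x) = (-10 + y)/(x + y) (E(y, x) = (y - 10)/(x + y) = (-10 + y)/(x + y))
a = 18380 (a = (-10 - 80)/(35 - 80) - 1*(-18378) = -90/(-45) + 18378 = -1/45*(-90) + 18378 = 2 + 18378 = 18380)
43612 - a = 43612 - 1*18380 = 43612 - 18380 = 25232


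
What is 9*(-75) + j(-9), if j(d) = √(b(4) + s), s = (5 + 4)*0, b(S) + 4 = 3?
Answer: -675 + I ≈ -675.0 + 1.0*I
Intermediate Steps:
b(S) = -1 (b(S) = -4 + 3 = -1)
s = 0 (s = 9*0 = 0)
j(d) = I (j(d) = √(-1 + 0) = √(-1) = I)
9*(-75) + j(-9) = 9*(-75) + I = -675 + I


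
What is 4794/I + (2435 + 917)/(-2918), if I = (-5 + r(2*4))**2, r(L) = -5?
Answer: 3413423/72950 ≈ 46.791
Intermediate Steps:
I = 100 (I = (-5 - 5)**2 = (-10)**2 = 100)
4794/I + (2435 + 917)/(-2918) = 4794/100 + (2435 + 917)/(-2918) = 4794*(1/100) + 3352*(-1/2918) = 2397/50 - 1676/1459 = 3413423/72950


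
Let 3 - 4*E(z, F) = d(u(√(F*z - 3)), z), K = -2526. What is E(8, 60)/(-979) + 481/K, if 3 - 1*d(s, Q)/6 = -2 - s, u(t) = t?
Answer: -907697/4945908 + 9*√53/1958 ≈ -0.15006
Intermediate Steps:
d(s, Q) = 30 + 6*s (d(s, Q) = 18 - 6*(-2 - s) = 18 + (12 + 6*s) = 30 + 6*s)
E(z, F) = -27/4 - 3*√(-3 + F*z)/2 (E(z, F) = ¾ - (30 + 6*√(F*z - 3))/4 = ¾ - (30 + 6*√(-3 + F*z))/4 = ¾ + (-15/2 - 3*√(-3 + F*z)/2) = -27/4 - 3*√(-3 + F*z)/2)
E(8, 60)/(-979) + 481/K = (-27/4 - 3*√(-3 + 60*8)/2)/(-979) + 481/(-2526) = (-27/4 - 3*√(-3 + 480)/2)*(-1/979) + 481*(-1/2526) = (-27/4 - 9*√53/2)*(-1/979) - 481/2526 = (27/3916 + 9*√53/1958) - 481/2526 = -907697/4945908 + 9*√53/1958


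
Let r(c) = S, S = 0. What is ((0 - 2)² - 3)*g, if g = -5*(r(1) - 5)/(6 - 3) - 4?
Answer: 13/3 ≈ 4.3333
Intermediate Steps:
r(c) = 0
g = 13/3 (g = -5*(0 - 5)/(6 - 3) - 4 = -(-25)/3 - 4 = -5*(-5/3) - 4 = 25/3 - 4 = 13/3 ≈ 4.3333)
((0 - 2)² - 3)*g = ((0 - 2)² - 3)*(13/3) = ((-2)² - 3)*(13/3) = (4 - 3)*(13/3) = 1*(13/3) = 13/3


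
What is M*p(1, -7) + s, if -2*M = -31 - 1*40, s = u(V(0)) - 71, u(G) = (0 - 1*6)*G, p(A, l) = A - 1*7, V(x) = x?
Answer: -284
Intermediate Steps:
p(A, l) = -7 + A (p(A, l) = A - 7 = -7 + A)
u(G) = -6*G (u(G) = (0 - 6)*G = -6*G)
s = -71 (s = -6*0 - 71 = 0 - 71 = -71)
M = 71/2 (M = -(-31 - 1*40)/2 = -(-31 - 40)/2 = -½*(-71) = 71/2 ≈ 35.500)
M*p(1, -7) + s = 71*(-7 + 1)/2 - 71 = (71/2)*(-6) - 71 = -213 - 71 = -284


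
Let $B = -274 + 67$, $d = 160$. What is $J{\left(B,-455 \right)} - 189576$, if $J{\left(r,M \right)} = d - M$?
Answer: $-188961$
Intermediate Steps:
$B = -207$
$J{\left(r,M \right)} = 160 - M$
$J{\left(B,-455 \right)} - 189576 = \left(160 - -455\right) - 189576 = \left(160 + 455\right) - 189576 = 615 - 189576 = -188961$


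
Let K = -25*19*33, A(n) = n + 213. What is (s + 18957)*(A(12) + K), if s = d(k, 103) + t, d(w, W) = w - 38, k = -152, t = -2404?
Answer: -252808350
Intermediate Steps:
A(n) = 213 + n
K = -15675 (K = -475*33 = -15675)
d(w, W) = -38 + w
s = -2594 (s = (-38 - 152) - 2404 = -190 - 2404 = -2594)
(s + 18957)*(A(12) + K) = (-2594 + 18957)*((213 + 12) - 15675) = 16363*(225 - 15675) = 16363*(-15450) = -252808350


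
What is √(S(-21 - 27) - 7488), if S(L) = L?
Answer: 4*I*√471 ≈ 86.81*I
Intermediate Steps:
√(S(-21 - 27) - 7488) = √((-21 - 27) - 7488) = √(-48 - 7488) = √(-7536) = 4*I*√471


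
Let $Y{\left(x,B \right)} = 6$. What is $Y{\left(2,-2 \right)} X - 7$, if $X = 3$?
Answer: $11$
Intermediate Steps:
$Y{\left(2,-2 \right)} X - 7 = 6 \cdot 3 - 7 = 18 - 7 = 11$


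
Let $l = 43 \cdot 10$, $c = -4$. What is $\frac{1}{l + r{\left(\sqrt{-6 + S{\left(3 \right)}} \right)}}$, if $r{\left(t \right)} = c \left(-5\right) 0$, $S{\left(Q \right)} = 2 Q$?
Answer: $\frac{1}{430} \approx 0.0023256$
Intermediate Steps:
$r{\left(t \right)} = 0$ ($r{\left(t \right)} = \left(-4\right) \left(-5\right) 0 = 20 \cdot 0 = 0$)
$l = 430$
$\frac{1}{l + r{\left(\sqrt{-6 + S{\left(3 \right)}} \right)}} = \frac{1}{430 + 0} = \frac{1}{430}$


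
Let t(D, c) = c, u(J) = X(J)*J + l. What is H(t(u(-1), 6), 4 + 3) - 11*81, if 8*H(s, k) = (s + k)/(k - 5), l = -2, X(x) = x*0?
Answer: -14243/16 ≈ -890.19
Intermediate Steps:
X(x) = 0
u(J) = -2 (u(J) = 0*J - 2 = 0 - 2 = -2)
H(s, k) = (k + s)/(8*(-5 + k)) (H(s, k) = ((s + k)/(k - 5))/8 = ((k + s)/(-5 + k))/8 = (k + s)/(8*(-5 + k)))
H(t(u(-1), 6), 4 + 3) - 11*81 = ((4 + 3) + 6)/(8*(-5 + (4 + 3))) - 11*81 = (7 + 6)/(8*(-5 + 7)) - 891 = (⅛)*13/2 - 891 = (⅛)*(½)*13 - 891 = 13/16 - 891 = -14243/16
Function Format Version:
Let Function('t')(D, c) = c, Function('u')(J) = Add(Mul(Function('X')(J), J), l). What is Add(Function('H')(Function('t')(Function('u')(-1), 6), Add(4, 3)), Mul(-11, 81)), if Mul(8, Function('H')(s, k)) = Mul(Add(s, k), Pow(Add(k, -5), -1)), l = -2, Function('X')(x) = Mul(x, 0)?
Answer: Rational(-14243, 16) ≈ -890.19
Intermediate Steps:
Function('X')(x) = 0
Function('u')(J) = -2 (Function('u')(J) = Add(Mul(0, J), -2) = Add(0, -2) = -2)
Function('H')(s, k) = Mul(Rational(1, 8), Pow(Add(-5, k), -1), Add(k, s)) (Function('H')(s, k) = Mul(Rational(1, 8), Mul(Add(s, k), Pow(Add(k, -5), -1))) = Mul(Rational(1, 8), Mul(Add(k, s), Pow(Add(-5, k), -1))) = Mul(Rational(1, 8), Mul(Pow(Add(-5, k), -1), Add(k, s))) = Mul(Rational(1, 8), Pow(Add(-5, k), -1), Add(k, s)))
Add(Function('H')(Function('t')(Function('u')(-1), 6), Add(4, 3)), Mul(-11, 81)) = Add(Mul(Rational(1, 8), Pow(Add(-5, Add(4, 3)), -1), Add(Add(4, 3), 6)), Mul(-11, 81)) = Add(Mul(Rational(1, 8), Pow(Add(-5, 7), -1), Add(7, 6)), -891) = Add(Mul(Rational(1, 8), Pow(2, -1), 13), -891) = Add(Mul(Rational(1, 8), Rational(1, 2), 13), -891) = Add(Rational(13, 16), -891) = Rational(-14243, 16)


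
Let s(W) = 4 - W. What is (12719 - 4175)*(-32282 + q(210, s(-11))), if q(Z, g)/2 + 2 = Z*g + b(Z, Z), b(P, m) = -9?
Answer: -222178176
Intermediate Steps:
q(Z, g) = -22 + 2*Z*g (q(Z, g) = -4 + 2*(Z*g - 9) = -4 + 2*(-9 + Z*g) = -4 + (-18 + 2*Z*g) = -22 + 2*Z*g)
(12719 - 4175)*(-32282 + q(210, s(-11))) = (12719 - 4175)*(-32282 + (-22 + 2*210*(4 - 1*(-11)))) = 8544*(-32282 + (-22 + 2*210*(4 + 11))) = 8544*(-32282 + (-22 + 2*210*15)) = 8544*(-32282 + (-22 + 6300)) = 8544*(-32282 + 6278) = 8544*(-26004) = -222178176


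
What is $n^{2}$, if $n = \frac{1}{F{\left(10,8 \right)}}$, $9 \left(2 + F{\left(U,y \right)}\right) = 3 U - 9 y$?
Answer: $\frac{9}{400} \approx 0.0225$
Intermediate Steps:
$F{\left(U,y \right)} = -2 - y + \frac{U}{3}$ ($F{\left(U,y \right)} = -2 + \frac{3 U - 9 y}{9} = -2 + \frac{- 9 y + 3 U}{9} = -2 + \left(- y + \frac{U}{3}\right) = -2 - y + \frac{U}{3}$)
$n = - \frac{3}{20}$ ($n = \frac{1}{-2 - 8 + \frac{1}{3} \cdot 10} = \frac{1}{-2 - 8 + \frac{10}{3}} = \frac{1}{- \frac{20}{3}} = - \frac{3}{20} \approx -0.15$)
$n^{2} = \left(- \frac{3}{20}\right)^{2} = \frac{9}{400}$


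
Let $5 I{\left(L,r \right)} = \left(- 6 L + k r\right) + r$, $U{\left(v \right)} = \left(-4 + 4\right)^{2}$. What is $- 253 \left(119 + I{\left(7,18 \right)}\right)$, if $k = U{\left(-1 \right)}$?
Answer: $- \frac{144463}{5} \approx -28893.0$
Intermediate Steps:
$U{\left(v \right)} = 0$ ($U{\left(v \right)} = 0^{2} = 0$)
$k = 0$
$I{\left(L,r \right)} = - \frac{6 L}{5} + \frac{r}{5}$ ($I{\left(L,r \right)} = \frac{\left(- 6 L + 0 r\right) + r}{5} = \frac{\left(- 6 L + 0\right) + r}{5} = \frac{- 6 L + r}{5} = \frac{r - 6 L}{5} = - \frac{6 L}{5} + \frac{r}{5}$)
$- 253 \left(119 + I{\left(7,18 \right)}\right) = - 253 \left(119 + \left(\left(- \frac{6}{5}\right) 7 + \frac{1}{5} \cdot 18\right)\right) = - 253 \left(119 + \left(- \frac{42}{5} + \frac{18}{5}\right)\right) = - 253 \left(119 - \frac{24}{5}\right) = \left(-253\right) \frac{571}{5} = - \frac{144463}{5}$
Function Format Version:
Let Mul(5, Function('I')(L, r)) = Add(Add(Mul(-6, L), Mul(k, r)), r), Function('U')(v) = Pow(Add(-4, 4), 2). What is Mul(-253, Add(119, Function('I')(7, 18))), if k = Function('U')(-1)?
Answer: Rational(-144463, 5) ≈ -28893.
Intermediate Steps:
Function('U')(v) = 0 (Function('U')(v) = Pow(0, 2) = 0)
k = 0
Function('I')(L, r) = Add(Mul(Rational(-6, 5), L), Mul(Rational(1, 5), r)) (Function('I')(L, r) = Mul(Rational(1, 5), Add(Add(Mul(-6, L), Mul(0, r)), r)) = Mul(Rational(1, 5), Add(Add(Mul(-6, L), 0), r)) = Mul(Rational(1, 5), Add(Mul(-6, L), r)) = Mul(Rational(1, 5), Add(r, Mul(-6, L))) = Add(Mul(Rational(-6, 5), L), Mul(Rational(1, 5), r)))
Mul(-253, Add(119, Function('I')(7, 18))) = Mul(-253, Add(119, Add(Mul(Rational(-6, 5), 7), Mul(Rational(1, 5), 18)))) = Mul(-253, Add(119, Add(Rational(-42, 5), Rational(18, 5)))) = Mul(-253, Add(119, Rational(-24, 5))) = Mul(-253, Rational(571, 5)) = Rational(-144463, 5)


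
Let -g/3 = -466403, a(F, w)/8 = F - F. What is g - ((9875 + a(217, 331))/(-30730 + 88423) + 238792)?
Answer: 66947928106/57693 ≈ 1.1604e+6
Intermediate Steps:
a(F, w) = 0 (a(F, w) = 8*(F - F) = 8*0 = 0)
g = 1399209 (g = -3*(-466403) = 1399209)
g - ((9875 + a(217, 331))/(-30730 + 88423) + 238792) = 1399209 - ((9875 + 0)/(-30730 + 88423) + 238792) = 1399209 - (9875/57693 + 238792) = 1399209 - 1*13776636731/57693 = 1399209 - 13776636731/57693 = 66947928106/57693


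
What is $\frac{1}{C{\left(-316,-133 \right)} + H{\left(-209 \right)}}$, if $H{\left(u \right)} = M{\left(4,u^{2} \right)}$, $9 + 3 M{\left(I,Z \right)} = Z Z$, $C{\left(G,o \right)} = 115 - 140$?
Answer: $\frac{3}{1908029677} \approx 1.5723 \cdot 10^{-9}$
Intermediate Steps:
$C{\left(G,o \right)} = -25$
$M{\left(I,Z \right)} = -3 + \frac{Z^{2}}{3}$ ($M{\left(I,Z \right)} = -3 + \frac{Z Z}{3} = -3 + \frac{Z^{2}}{3}$)
$H{\left(u \right)} = -3 + \frac{u^{4}}{3}$ ($H{\left(u \right)} = -3 + \frac{\left(u^{2}\right)^{2}}{3} = -3 + \frac{u^{4}}{3}$)
$\frac{1}{C{\left(-316,-133 \right)} + H{\left(-209 \right)}} = \frac{1}{-25 - \left(3 - \frac{\left(-209\right)^{4}}{3}\right)} = \frac{1}{-25 + \left(-3 + \frac{1}{3} \cdot 1908029761\right)} = \frac{1}{-25 + \left(-3 + \frac{1908029761}{3}\right)} = \frac{1}{-25 + \frac{1908029752}{3}} = \frac{1}{\frac{1908029677}{3}} = \frac{3}{1908029677}$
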